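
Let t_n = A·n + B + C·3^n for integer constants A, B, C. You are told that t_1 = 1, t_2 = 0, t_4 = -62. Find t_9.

At n = 1, 2, 4: A + B + 3C = 1; 2A + B + 9C = 0; 4A + B + 81C = -62.
Subtracting the first from the second: A + 6C = -1.
Subtracting the second from the third: 2A + 72C = -62.
Solving: C = -1, A = 5, then B = -1.
So t_n = 5·n + (-1) + (-1)·3^n; at n=9 this is -19639.

-19639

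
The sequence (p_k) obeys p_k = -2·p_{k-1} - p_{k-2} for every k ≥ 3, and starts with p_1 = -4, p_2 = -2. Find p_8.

-38

p_3 = 8  p_4 = -14  p_5 = 20  p_6 = -26  p_7 = 32  p_8 = -38.
(Characteristic roots are -1 and -1.)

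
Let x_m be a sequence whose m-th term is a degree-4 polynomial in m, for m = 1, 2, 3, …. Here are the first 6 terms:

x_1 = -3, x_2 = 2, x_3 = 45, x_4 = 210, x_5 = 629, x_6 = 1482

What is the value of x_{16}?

1st diffs: 5, 43, 165, 419, 853.
2nd diffs: 38, 122, 254, 434.
3rd diffs: 84, 132, 180.
4th diffs: 48, 48 (constant).
So x_m = 2m^4 - 6m^3 + 5m^2 + 2m - 6.
Evaluating at m = 16 gives x_{16} = 107802.

107802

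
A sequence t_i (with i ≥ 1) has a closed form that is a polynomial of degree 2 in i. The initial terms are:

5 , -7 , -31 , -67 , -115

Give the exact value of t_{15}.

1st diffs: -12, -24, -36, -48.
2nd diffs: -12, -12, -12 (constant).
Newton forward-difference form: t_i = 5 + (-12)·C(i-1,1) + (-12)·C(i-1,2).
At i = 15: i-1 = 14, so t_{15} = 5 - 168 - 1092 = -1255.

-1255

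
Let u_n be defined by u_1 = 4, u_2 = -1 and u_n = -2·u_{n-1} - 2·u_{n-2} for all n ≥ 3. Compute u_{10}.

Iterate the recurrence:
u_3 = -6, u_4 = 14, u_5 = -16, u_6 = 4, u_7 = 24, u_8 = -56, u_9 = 64, u_{10} = -16.

-16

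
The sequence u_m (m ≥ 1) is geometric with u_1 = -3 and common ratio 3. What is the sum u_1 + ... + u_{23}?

u_m = (-3)·3^(m-1).
S = (-3)·(3^23 - 1)/(3 - 1) = (-3)·(94143178827 - 1)/(2) = -141214768239.

-141214768239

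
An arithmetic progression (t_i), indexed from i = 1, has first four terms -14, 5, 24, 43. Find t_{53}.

974

Common difference d = 19.
t_i = -14 + (i - 1)·19.
t_{53} = -14 + 52·19 = 974.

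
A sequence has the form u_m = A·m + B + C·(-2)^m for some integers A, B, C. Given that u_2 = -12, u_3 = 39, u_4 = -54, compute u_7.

531

Plug in m = 2, 3, 4: 2A + B + 4C = -12; 3A + B - 8C = 39; 4A + B + 16C = -54.
Subtracting the first from the second: A - 12C = 51.
Subtracting the second from the third: A + 24C = -93.
Solving: C = -4, A = 3, then B = -2.
Hence u_7 = 3·7 + (-2) + (-4)·(-128) = 531.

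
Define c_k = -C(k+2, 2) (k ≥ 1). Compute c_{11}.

C(13, 2) = 78, so c_{11} = -78.

-78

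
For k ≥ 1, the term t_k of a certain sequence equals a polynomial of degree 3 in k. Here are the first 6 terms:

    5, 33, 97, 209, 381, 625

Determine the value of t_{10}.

2561

1st diffs: 28, 64, 112, 172, 244.
2nd diffs: 36, 48, 60, 72.
3rd diffs: 12, 12, 12 (constant).
Newton forward-difference form: t_k = 5 + 28·C(k-1,1) + 36·C(k-1,2) + 12·C(k-1,3).
At k = 10: k-1 = 9, so t_{10} = 5 + 252 + 1296 + 1008 = 2561.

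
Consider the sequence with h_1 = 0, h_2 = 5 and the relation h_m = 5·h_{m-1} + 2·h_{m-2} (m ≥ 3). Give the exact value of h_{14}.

Iterate the recurrence:
h_3 = 25, h_4 = 135, h_5 = 725, …, h_{11} = 17430125, h_{12} = 93639535, h_{13} = 503057925, h_{14} = 2702568695.

2702568695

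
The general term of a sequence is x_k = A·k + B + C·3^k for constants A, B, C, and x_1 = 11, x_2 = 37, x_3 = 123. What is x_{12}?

2657157

Write the equations: A + B + 3C = 11; 2A + B + 9C = 37; 3A + B + 27C = 123.
Subtracting the first from the second: A + 6C = 26.
Subtracting the second from the third: A + 18C = 86.
Solving: C = 5, A = -4, then B = 0.
Hence x_{12} = -4·12 + 0 + 5·531441 = 2657157.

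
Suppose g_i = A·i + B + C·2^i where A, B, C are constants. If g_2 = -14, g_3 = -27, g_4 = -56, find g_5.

Plug in i = 2, 3, 4: 2A + B + 4C = -14; 3A + B + 8C = -27; 4A + B + 16C = -56.
Subtracting the first from the second: A + 4C = -13.
Subtracting the second from the third: A + 8C = -29.
Solving: C = -4, A = 3, then B = -4.
Hence g_5 = 3·5 + (-4) + (-4)·32 = -117.

-117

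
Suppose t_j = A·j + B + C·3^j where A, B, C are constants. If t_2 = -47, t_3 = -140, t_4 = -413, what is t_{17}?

The three given values yield: 2A + B + 9C = -47; 3A + B + 27C = -140; 4A + B + 81C = -413.
Subtracting the first from the second: A + 18C = -93.
Subtracting the second from the third: A + 54C = -273.
Solving: C = -5, A = -3, then B = 4.
Hence t_{17} = -3·17 + 4 + (-5)·129140163 = -645700862.

-645700862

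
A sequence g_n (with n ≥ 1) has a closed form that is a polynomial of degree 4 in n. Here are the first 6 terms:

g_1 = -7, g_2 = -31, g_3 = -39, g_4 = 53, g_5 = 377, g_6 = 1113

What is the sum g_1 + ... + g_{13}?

124449

1st diffs: -24, -8, 92, 324, 736.
2nd diffs: 16, 100, 232, 412.
3rd diffs: 84, 132, 180.
4th diffs: 48, 48 (constant).
Newton forward-difference form: g_n = -7 + (-24)·C(n-1,1) + 16·C(n-1,2) + 84·C(n-1,3) + 48·C(n-1,4).
Continuing: …, 2489, 4781, 8313, 13457, …, g_{13} = 43001.
Summing n = 1..13 (13 terms) gives 124449.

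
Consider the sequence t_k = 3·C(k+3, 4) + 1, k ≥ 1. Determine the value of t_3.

C(6, 4) = 15, so t_3 = 46.

46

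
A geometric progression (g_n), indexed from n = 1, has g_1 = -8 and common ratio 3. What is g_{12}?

-1417176

g_n = (-8)·3^(n-1).
g_{12} = (-8)·3^11 = -1417176.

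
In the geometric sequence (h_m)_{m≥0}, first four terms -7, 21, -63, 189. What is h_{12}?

Common ratio r = -3.
h_m = (-7)·(-3)^(m-0).
h_{12} = (-7)·(-3)^12 = -3720087.

-3720087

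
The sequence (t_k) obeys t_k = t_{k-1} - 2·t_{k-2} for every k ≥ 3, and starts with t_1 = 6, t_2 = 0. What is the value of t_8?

-60

Compute successive terms:
t_3 = -12, t_4 = -12, t_5 = 12, t_6 = 36, t_7 = 12, t_8 = -60.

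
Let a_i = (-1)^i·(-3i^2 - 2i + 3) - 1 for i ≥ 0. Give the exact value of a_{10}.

(-1)^10 = 1; -3i^2 - 2i + 3 at i=10 is -317; so a_{10} = -318.

-318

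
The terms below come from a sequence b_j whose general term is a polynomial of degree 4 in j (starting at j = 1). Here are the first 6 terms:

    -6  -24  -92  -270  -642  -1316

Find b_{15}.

-50672

1st diffs: -18, -68, -178, -372, -674.
2nd diffs: -50, -110, -194, -302.
3rd diffs: -60, -84, -108.
4th diffs: -24, -24 (constant).
So b_j = -j^4 - 3j - 2.
Evaluating at j = 15 gives b_{15} = -50672.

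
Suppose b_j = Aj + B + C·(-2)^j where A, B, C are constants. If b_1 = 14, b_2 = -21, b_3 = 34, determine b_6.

-341

At j = 1, 2, 3: A + B - 2C = 14; 2A + B + 4C = -21; 3A + B - 8C = 34.
Subtracting the first from the second: A + 6C = -35.
Subtracting the second from the third: A - 12C = 55.
Solving: C = -5, A = -5, then B = 9.
Hence b_6 = -5·6 + 9 + (-5)·64 = -341.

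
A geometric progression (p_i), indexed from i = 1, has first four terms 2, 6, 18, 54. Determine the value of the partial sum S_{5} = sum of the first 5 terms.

242

Common ratio r = 3.
p_i = 2·3^(i-1).
S = 2·(3^5 - 1)/(3 - 1) = 2·(243 - 1)/(2) = 242.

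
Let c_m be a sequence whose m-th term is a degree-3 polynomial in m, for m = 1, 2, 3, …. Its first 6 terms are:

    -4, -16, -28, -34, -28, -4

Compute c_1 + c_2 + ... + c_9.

288

1st diffs: -12, -12, -6, 6, 24.
2nd diffs: 0, 6, 12, 18.
3rd diffs: 6, 6, 6 (constant).
Newton forward-difference form: c_m = -4 + (-12)·C(m-1,1) + 6·C(m-1,3).
Continuing: 44, 122, 236.
Summing m = 1..9 (9 terms) gives 288.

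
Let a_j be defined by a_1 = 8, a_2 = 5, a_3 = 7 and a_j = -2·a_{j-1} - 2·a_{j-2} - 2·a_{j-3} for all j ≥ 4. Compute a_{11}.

Step forward from the initial values:
a_4 = -40; a_5 = 56; a_6 = -46; a_7 = 60; a_8 = -140; a_9 = 252; a_{10} = -344; a_{11} = 464.

464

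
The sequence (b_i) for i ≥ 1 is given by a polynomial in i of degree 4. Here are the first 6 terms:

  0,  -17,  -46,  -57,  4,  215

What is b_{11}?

1st diffs: -17, -29, -11, 61, 211.
2nd diffs: -12, 18, 72, 150.
3rd diffs: 30, 54, 78.
4th diffs: 24, 24 (constant).
So b_i = i^4 - 5i^3 - i^2 + 6i - 1.
Evaluating at i = 11 gives b_{11} = 7930.

7930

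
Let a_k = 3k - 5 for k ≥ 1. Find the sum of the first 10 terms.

Over k = 1..10: Σk = 55.
Total = (3)·55 + (-5)·10 = 115.

115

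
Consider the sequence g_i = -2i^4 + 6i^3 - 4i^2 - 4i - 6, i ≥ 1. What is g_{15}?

g_{15} = -2·15^4 + 6·15^3 - 4·15^2 - 4·15 - 6 = -81966.

-81966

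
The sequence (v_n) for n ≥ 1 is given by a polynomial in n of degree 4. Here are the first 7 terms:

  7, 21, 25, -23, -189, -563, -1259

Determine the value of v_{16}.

1st diffs: 14, 4, -48, -166, -374, -696.
2nd diffs: -10, -52, -118, -208, -322.
3rd diffs: -42, -66, -90, -114.
4th diffs: -24, -24, -24 (constant).
Newton forward-difference form: v_n = 7 + 14·C(n-1,1) + (-10)·C(n-1,2) + (-42)·C(n-1,3) + (-24)·C(n-1,4).
At n = 16: n-1 = 15, so v_{16} = 7 + 210 - 1050 - 19110 - 32760 = -52703.

-52703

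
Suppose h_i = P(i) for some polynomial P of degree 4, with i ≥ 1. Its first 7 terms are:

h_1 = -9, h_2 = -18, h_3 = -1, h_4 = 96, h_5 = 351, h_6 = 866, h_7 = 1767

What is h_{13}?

25359

1st diffs: -9, 17, 97, 255, 515, 901.
2nd diffs: 26, 80, 158, 260, 386.
3rd diffs: 54, 78, 102, 126.
4th diffs: 24, 24, 24 (constant).
Newton forward-difference form: h_i = -9 + (-9)·C(i-1,1) + 26·C(i-1,2) + 54·C(i-1,3) + 24·C(i-1,4).
At i = 13: i-1 = 12, so h_{13} = -9 - 108 + 1716 + 11880 + 11880 = 25359.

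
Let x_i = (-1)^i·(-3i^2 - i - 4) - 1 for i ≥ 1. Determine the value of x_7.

(-1)^7 = -1; -3i^2 - i - 4 at i=7 is -158; so x_7 = 157.

157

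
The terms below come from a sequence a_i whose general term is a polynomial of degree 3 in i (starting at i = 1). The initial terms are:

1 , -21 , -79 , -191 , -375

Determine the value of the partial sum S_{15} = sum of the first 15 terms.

1st diffs: -22, -58, -112, -184.
2nd diffs: -36, -54, -72.
3rd diffs: -18, -18 (constant).
So a_i = -3i^3 - i + 5.
Continuing: …, -649, -1031, -1539, -2191, …, a_{15} = -10135.
Summing i = 1..15 (15 terms) gives -43245.

-43245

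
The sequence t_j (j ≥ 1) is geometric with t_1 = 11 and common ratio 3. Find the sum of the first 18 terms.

t_j = 11·3^(j-1).
S = 11·(3^18 - 1)/(3 - 1) = 11·(387420489 - 1)/(2) = 2130812684.

2130812684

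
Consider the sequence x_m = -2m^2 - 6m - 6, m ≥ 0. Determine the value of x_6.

x_6 = -2·6^2 - 6·6 - 6 = -114.

-114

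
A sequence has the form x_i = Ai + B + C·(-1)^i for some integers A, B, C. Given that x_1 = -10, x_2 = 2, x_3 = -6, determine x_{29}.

46

Write the equations: A + B - C = -10; 2A + B + C = 2; 3A + B - C = -6.
Subtracting the first from the second: A + 2C = 12.
Subtracting the second from the third: A - 2C = -8.
Solving: C = 5, A = 2, then B = -7.
Therefore x_{29} = 58 + (-7) + 5·(-1) = 46.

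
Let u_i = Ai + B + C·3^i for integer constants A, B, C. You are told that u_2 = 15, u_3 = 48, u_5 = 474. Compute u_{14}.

At i = 2, 3, 5: 2A + B + 9C = 15; 3A + B + 27C = 48; 5A + B + 243C = 474.
Subtracting the first from the second: A + 18C = 33.
Subtracting the second from the third: 2A + 216C = 426.
Solving: C = 2, A = -3, then B = 3.
So u_i = -3·i + 3 + 2·3^i; at i=14 this is 9565899.

9565899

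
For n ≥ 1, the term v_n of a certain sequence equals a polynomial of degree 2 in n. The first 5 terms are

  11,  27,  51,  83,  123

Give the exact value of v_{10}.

1st diffs: 16, 24, 32, 40.
2nd diffs: 8, 8, 8 (constant).
Newton forward-difference form: v_n = 11 + 16·C(n-1,1) + 8·C(n-1,2).
At n = 10: n-1 = 9, so v_{10} = 11 + 144 + 288 = 443.

443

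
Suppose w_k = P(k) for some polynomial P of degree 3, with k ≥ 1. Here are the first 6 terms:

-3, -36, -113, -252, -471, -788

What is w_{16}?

1st diffs: -33, -77, -139, -219, -317.
2nd diffs: -44, -62, -80, -98.
3rd diffs: -18, -18, -18 (constant).
Newton forward-difference form: w_k = -3 + (-33)·C(k-1,1) + (-44)·C(k-1,2) + (-18)·C(k-1,3).
At k = 16: k-1 = 15, so w_{16} = -3 - 495 - 4620 - 8190 = -13308.

-13308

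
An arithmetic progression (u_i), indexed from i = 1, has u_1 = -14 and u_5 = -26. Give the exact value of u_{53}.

-170

Common difference d = (-26 - (-14)) / (5 - 1) = -3.
u_i = -14 + (i - 1)·(-3).
u_{53} = -14 + 52·(-3) = -170.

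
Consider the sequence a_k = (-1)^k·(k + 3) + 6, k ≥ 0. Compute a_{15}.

(-1)^15 = -1; k + 3 at k=15 is 18; so a_{15} = -12.

-12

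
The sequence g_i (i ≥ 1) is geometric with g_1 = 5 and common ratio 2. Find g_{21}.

g_i = 5·2^(i-1).
g_{21} = 5·2^20 = 5242880.

5242880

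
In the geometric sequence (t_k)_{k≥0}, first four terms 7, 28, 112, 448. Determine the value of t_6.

28672

Common ratio r = 4.
t_k = 7·4^(k-0).
t_6 = 7·4^6 = 28672.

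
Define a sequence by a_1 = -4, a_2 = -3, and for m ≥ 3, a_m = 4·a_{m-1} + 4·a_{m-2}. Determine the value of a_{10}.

Applying the relation repeatedly:
a_3 = -28  a_4 = -124  a_5 = -608  a_6 = -2928  a_7 = -14144  a_8 = -68288  a_9 = -329728  a_{10} = -1592064.

-1592064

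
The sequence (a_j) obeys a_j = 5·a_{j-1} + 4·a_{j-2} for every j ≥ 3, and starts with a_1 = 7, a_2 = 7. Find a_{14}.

Applying the relation repeatedly:
a_3 = 63;  a_4 = 343;  a_5 = 1967;  …;  a_{11} = 67529343;  a_{12} = 385022743;  a_{13} = 2195231087;  a_{14} = 12516246407.

12516246407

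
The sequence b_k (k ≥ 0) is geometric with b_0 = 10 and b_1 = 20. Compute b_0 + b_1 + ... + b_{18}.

Common ratio r = 2.
b_k = 10·2^(k-0).
S = 10·(2^19 - 1)/(2 - 1) = 10·(524288 - 1)/(1) = 5242870.

5242870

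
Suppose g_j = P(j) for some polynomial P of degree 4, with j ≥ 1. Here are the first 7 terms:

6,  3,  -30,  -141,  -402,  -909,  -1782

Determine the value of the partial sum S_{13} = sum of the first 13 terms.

-73944

1st diffs: -3, -33, -111, -261, -507, -873.
2nd diffs: -30, -78, -150, -246, -366.
3rd diffs: -48, -72, -96, -120.
4th diffs: -24, -24, -24 (constant).
Newton forward-difference form: g_j = 6 + (-3)·C(j-1,1) + (-30)·C(j-1,2) + (-48)·C(j-1,3) + (-24)·C(j-1,4).
Continuing: …, -3165, -5226, -8157, -12174, …, g_{13} = -24450.
Summing j = 1..13 (13 terms) gives -73944.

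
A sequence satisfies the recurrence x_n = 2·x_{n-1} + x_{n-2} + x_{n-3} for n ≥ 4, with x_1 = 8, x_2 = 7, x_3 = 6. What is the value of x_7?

428

Applying the relation repeatedly:
x_4 = 27; x_5 = 67; x_6 = 167; x_7 = 428.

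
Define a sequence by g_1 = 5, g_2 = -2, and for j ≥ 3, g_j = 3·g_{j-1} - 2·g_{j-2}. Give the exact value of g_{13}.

Applying the relation repeatedly:
g_3 = -16  g_4 = -44  g_5 = -100  …  g_{10} = -3572  g_{11} = -7156  g_{12} = -14324  g_{13} = -28660.
(Characteristic roots are 2 and 1.)

-28660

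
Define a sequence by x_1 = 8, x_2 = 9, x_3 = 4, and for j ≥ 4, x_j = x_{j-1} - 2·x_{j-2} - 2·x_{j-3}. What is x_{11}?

-1448

Iterate the recurrence:
x_4 = -30, x_5 = -56, x_6 = -4, x_7 = 168, x_8 = 288, x_9 = -40, x_{10} = -952, x_{11} = -1448.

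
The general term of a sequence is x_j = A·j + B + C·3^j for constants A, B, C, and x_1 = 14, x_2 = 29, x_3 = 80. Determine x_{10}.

177125

The three given values yield: A + B + 3C = 14; 2A + B + 9C = 29; 3A + B + 27C = 80.
Subtracting the first from the second: A + 6C = 15.
Subtracting the second from the third: A + 18C = 51.
Solving: C = 3, A = -3, then B = 8.
Therefore x_{10} = -30 + 8 + 3·59049 = 177125.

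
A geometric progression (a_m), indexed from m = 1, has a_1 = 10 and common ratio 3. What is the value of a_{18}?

a_m = 10·3^(m-1).
a_{18} = 10·3^17 = 1291401630.

1291401630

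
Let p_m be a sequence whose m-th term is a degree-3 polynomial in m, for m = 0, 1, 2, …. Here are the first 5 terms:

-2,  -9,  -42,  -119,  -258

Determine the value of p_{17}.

1st diffs: -7, -33, -77, -139.
2nd diffs: -26, -44, -62.
3rd diffs: -18, -18 (constant).
Newton forward-difference form: p_m = -2 + (-7)·C(m,1) + (-26)·C(m,2) + (-18)·C(m,3).
At m = 17: m = 17, so p_{17} = -2 - 119 - 3536 - 12240 = -15897.

-15897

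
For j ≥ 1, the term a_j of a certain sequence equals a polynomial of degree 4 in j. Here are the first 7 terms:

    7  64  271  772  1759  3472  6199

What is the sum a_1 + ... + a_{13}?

212173

1st diffs: 57, 207, 501, 987, 1713, 2727.
2nd diffs: 150, 294, 486, 726, 1014.
3rd diffs: 144, 192, 240, 288.
4th diffs: 48, 48, 48 (constant).
Newton forward-difference form: a_j = 7 + 57·C(j-1,1) + 150·C(j-1,2) + 144·C(j-1,3) + 48·C(j-1,4).
Continuing: …, 10276, 16087, 24064, 34687, …, a_{13} = 66031.
Summing j = 1..13 (13 terms) gives 212173.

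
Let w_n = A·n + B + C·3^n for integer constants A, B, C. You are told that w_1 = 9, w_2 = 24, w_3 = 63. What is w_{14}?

At n = 1, 2, 3: A + B + 3C = 9; 2A + B + 9C = 24; 3A + B + 27C = 63.
Subtracting the first from the second: A + 6C = 15.
Subtracting the second from the third: A + 18C = 39.
Solving: C = 2, A = 3, then B = 0.
Therefore w_{14} = 42 + 0 + 2·4782969 = 9565980.

9565980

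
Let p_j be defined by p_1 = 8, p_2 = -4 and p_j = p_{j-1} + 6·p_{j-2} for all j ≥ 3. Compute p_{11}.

147452

p_3 = 44;  p_4 = 20;  p_5 = 284;  p_6 = 404;  p_7 = 2108;  p_8 = 4532;  p_9 = 17180;  p_{10} = 44372;  p_{11} = 147452.
(Characteristic roots are 3 and -2.)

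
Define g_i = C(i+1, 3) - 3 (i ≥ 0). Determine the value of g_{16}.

C(17, 3) = 680, so g_{16} = 677.

677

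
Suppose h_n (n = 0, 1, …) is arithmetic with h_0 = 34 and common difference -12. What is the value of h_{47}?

-530

h_n = 34 + (n - 0)·(-12).
h_{47} = 34 + 47·(-12) = -530.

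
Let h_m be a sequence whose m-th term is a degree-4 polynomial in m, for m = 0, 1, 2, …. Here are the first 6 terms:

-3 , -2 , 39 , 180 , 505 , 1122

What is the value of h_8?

1st diffs: 1, 41, 141, 325, 617.
2nd diffs: 40, 100, 184, 292.
3rd diffs: 60, 84, 108.
4th diffs: 24, 24 (constant).
So h_m = m^4 + 4m^3 + m^2 - 5m - 3.
Evaluating at m = 8 gives h_8 = 6165.

6165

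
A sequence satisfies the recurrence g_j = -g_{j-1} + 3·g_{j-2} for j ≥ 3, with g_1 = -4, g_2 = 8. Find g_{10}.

Step forward from the initial values:
g_3 = -20  g_4 = 44  g_5 = -104  g_6 = 236  g_7 = -548  g_8 = 1256  g_9 = -2900  g_{10} = 6668.

6668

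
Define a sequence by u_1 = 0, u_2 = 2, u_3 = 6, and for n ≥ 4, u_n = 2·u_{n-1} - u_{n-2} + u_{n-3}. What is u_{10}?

270

Compute successive terms:
u_4 = 10; u_5 = 16; u_6 = 28; u_7 = 50; u_8 = 88; u_9 = 154; u_{10} = 270.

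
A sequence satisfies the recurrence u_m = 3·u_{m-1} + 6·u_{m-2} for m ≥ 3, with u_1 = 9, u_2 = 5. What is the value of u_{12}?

33716493

Step forward from the initial values:
u_3 = 69, u_4 = 237, u_5 = 1125, u_6 = 4797, u_7 = 21141, u_8 = 92205, u_9 = 403461, u_{10} = 1763613, u_{11} = 7711605, u_{12} = 33716493.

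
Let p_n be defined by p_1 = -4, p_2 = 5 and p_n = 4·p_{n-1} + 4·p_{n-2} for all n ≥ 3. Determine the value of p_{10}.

Compute successive terms:
p_3 = 4; p_4 = 36; p_5 = 160; p_6 = 784; p_7 = 3776; p_8 = 18240; p_9 = 88064; p_{10} = 425216.

425216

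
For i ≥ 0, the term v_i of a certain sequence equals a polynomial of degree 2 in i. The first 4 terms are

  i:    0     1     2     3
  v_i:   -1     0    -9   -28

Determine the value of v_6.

1st diffs: 1, -9, -19.
2nd diffs: -10, -10 (constant).
Newton forward-difference form: v_i = -1 + 1·C(i,1) + (-10)·C(i,2).
At i = 6: i = 6, so v_6 = -1 + 6 - 150 = -145.

-145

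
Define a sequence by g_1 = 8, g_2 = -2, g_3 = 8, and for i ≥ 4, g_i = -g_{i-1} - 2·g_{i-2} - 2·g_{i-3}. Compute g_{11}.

8

Applying the relation repeatedly:
g_4 = -20;  g_5 = 8;  g_6 = 16;  g_7 = 8;  g_8 = -56;  g_9 = 8;  g_{10} = 88;  g_{11} = 8.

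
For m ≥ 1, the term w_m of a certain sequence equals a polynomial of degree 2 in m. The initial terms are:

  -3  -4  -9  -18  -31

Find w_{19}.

1st diffs: -1, -5, -9, -13.
2nd diffs: -4, -4, -4 (constant).
Newton forward-difference form: w_m = -3 + (-1)·C(m-1,1) + (-4)·C(m-1,2).
At m = 19: m-1 = 18, so w_{19} = -3 - 18 - 612 = -633.

-633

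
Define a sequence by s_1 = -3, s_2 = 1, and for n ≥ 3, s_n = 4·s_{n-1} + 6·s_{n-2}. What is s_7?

s_3 = -14; s_4 = -50; s_5 = -284; s_6 = -1436; s_7 = -7448.

-7448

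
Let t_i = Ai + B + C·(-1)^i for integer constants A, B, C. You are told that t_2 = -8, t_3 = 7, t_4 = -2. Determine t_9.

25

Plug in i = 2, 3, 4: 2A + B + C = -8; 3A + B - C = 7; 4A + B + C = -2.
Subtracting the first from the second: A - 2C = 15.
Subtracting the second from the third: A + 2C = -9.
Solving: C = -6, A = 3, then B = -8.
So t_i = 3·i + (-8) + (-6)·(-1)^i; at i=9 this is 25.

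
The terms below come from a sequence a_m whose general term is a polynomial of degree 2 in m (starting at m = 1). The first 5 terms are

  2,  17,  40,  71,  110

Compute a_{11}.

1st diffs: 15, 23, 31, 39.
2nd diffs: 8, 8, 8 (constant).
So a_m = 4m^2 + 3m - 5.
Evaluating at m = 11 gives a_{11} = 512.

512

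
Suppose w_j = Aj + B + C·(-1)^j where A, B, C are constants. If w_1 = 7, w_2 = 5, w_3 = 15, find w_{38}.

149

Plug in j = 1, 2, 3: A + B - C = 7; 2A + B + C = 5; 3A + B - C = 15.
Subtracting the first from the second: A + 2C = -2.
Subtracting the second from the third: A - 2C = 10.
Solving: C = -3, A = 4, then B = 0.
So w_j = 4·j + 0 + (-3)·(-1)^j; at j=38 this is 149.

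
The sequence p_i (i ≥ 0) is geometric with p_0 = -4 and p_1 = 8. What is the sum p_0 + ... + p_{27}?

Common ratio r = -2.
p_i = (-4)·(-2)^(i-0).
S = (-4)·((-2)^28 - 1)/(-2 - 1) = (-4)·(268435456 - 1)/(-3) = 357913940.

357913940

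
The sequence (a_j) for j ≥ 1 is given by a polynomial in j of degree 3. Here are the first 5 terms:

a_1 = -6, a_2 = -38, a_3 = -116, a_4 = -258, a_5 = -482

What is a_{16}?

-13506

1st diffs: -32, -78, -142, -224.
2nd diffs: -46, -64, -82.
3rd diffs: -18, -18 (constant).
So a_j = -3j^3 - 5j^2 + 4j - 2.
Evaluating at j = 16 gives a_{16} = -13506.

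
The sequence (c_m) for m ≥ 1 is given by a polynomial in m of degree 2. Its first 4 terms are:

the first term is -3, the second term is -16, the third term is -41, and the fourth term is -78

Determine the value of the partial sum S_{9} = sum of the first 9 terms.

-1503

1st diffs: -13, -25, -37.
2nd diffs: -12, -12 (constant).
So c_m = -6m^2 + 5m - 2.
Continuing: …, -127, -188, -261, -346, …, c_9 = -443.
Summing m = 1..9 (9 terms) gives -1503.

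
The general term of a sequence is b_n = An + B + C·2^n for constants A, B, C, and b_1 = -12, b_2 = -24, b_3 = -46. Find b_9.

-2578

At n = 1, 2, 3: A + B + 2C = -12; 2A + B + 4C = -24; 3A + B + 8C = -46.
Subtracting the first from the second: A + 2C = -12.
Subtracting the second from the third: A + 4C = -22.
Solving: C = -5, A = -2, then B = 0.
Therefore b_9 = -18 + 0 + (-5)·512 = -2578.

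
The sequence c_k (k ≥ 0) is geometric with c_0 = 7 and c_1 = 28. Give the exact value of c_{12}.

Common ratio r = 4.
c_k = 7·4^(k-0).
c_{12} = 7·4^12 = 117440512.

117440512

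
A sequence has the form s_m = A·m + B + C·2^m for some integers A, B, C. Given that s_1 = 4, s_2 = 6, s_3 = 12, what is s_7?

244

The three given values yield: A + B + 2C = 4; 2A + B + 4C = 6; 3A + B + 8C = 12.
Subtracting the first from the second: A + 2C = 2.
Subtracting the second from the third: A + 4C = 6.
Solving: C = 2, A = -2, then B = 2.
So s_m = -2·m + 2 + 2·2^m; at m=7 this is 244.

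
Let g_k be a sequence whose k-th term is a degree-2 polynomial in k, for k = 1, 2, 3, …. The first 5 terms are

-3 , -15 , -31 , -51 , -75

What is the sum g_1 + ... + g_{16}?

1st diffs: -12, -16, -20, -24.
2nd diffs: -4, -4, -4 (constant).
Newton forward-difference form: g_k = -3 + (-12)·C(k-1,1) + (-4)·C(k-1,2).
Continuing: …, -103, -135, -171, -211, …, g_{16} = -603.
Summing k = 1..16 (16 terms) gives -3728.

-3728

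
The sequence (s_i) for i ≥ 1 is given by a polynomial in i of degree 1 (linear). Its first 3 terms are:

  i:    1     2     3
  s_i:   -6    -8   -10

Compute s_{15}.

1st diffs: -2, -2 (constant).
So s_i = -2i - 4.
Evaluating at i = 15 gives s_{15} = -34.

-34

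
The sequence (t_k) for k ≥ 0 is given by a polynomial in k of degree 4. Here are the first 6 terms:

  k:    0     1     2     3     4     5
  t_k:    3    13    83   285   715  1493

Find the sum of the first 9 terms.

1st diffs: 10, 70, 202, 430, 778.
2nd diffs: 60, 132, 228, 348.
3rd diffs: 72, 96, 120.
4th diffs: 24, 24 (constant).
Newton forward-difference form: t_k = 3 + 10·C(k,1) + 60·C(k,2) + 72·C(k,3) + 24·C(k,4).
Continuing: 2763, 4693, 7475.
Summing k = 0..8 (9 terms) gives 17523.

17523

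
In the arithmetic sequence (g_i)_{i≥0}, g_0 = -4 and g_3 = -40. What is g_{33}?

-400

Common difference d = (-40 - (-4)) / (3 - 0) = -12.
g_i = -4 + (i - 0)·(-12).
g_{33} = -4 + 33·(-12) = -400.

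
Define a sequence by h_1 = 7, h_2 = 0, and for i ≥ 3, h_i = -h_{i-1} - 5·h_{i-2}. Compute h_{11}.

Step forward from the initial values:
h_3 = -35; h_4 = 35; h_5 = 140; h_6 = -315; h_7 = -385; h_8 = 1960; h_9 = -35; h_{10} = -9765; h_{11} = 9940.

9940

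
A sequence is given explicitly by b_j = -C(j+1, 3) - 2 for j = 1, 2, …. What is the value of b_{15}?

C(16, 3) = 560, so b_{15} = -562.

-562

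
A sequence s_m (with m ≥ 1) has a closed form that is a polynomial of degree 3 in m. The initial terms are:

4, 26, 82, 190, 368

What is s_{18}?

17242

1st diffs: 22, 56, 108, 178.
2nd diffs: 34, 52, 70.
3rd diffs: 18, 18 (constant).
Newton forward-difference form: s_m = 4 + 22·C(m-1,1) + 34·C(m-1,2) + 18·C(m-1,3).
At m = 18: m-1 = 17, so s_{18} = 4 + 374 + 4624 + 12240 = 17242.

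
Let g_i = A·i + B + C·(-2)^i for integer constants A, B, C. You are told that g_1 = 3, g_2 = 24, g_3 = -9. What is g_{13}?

-24531

The three given values yield: A + B - 2C = 3; 2A + B + 4C = 24; 3A + B - 8C = -9.
Subtracting the first from the second: A + 6C = 21.
Subtracting the second from the third: A - 12C = -33.
Solving: C = 3, A = 3, then B = 6.
Hence g_{13} = 3·13 + 6 + 3·(-8192) = -24531.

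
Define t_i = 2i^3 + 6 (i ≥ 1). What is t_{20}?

t_{20} = 2·20^3 + 6 = 16006.

16006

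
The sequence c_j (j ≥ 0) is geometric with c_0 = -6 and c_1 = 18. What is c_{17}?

774840978

Common ratio r = -3.
c_j = (-6)·(-3)^(j-0).
c_{17} = (-6)·(-3)^17 = 774840978.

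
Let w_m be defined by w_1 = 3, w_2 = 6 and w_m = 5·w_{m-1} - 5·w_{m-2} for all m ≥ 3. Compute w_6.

Compute successive terms:
w_3 = 15;  w_4 = 45;  w_5 = 150;  w_6 = 525.

525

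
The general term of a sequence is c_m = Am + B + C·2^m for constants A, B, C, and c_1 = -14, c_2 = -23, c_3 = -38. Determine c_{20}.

Plug in m = 1, 2, 3: A + B + 2C = -14; 2A + B + 4C = -23; 3A + B + 8C = -38.
Subtracting the first from the second: A + 2C = -9.
Subtracting the second from the third: A + 4C = -15.
Solving: C = -3, A = -3, then B = -5.
So c_m = -3·m + (-5) + (-3)·2^m; at m=20 this is -3145793.

-3145793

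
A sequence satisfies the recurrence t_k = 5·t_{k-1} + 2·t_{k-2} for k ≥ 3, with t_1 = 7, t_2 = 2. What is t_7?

19276

Applying the relation repeatedly:
t_3 = 24; t_4 = 124; t_5 = 668; t_6 = 3588; t_7 = 19276.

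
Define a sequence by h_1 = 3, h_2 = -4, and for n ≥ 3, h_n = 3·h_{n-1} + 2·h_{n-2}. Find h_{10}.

Step forward from the initial values:
h_3 = -6;  h_4 = -26;  h_5 = -90;  h_6 = -322;  h_7 = -1146;  h_8 = -4082;  h_9 = -14538;  h_{10} = -51778.

-51778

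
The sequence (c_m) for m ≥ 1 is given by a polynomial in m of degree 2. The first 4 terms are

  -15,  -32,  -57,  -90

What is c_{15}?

-981

1st diffs: -17, -25, -33.
2nd diffs: -8, -8 (constant).
Newton forward-difference form: c_m = -15 + (-17)·C(m-1,1) + (-8)·C(m-1,2).
At m = 15: m-1 = 14, so c_{15} = -15 - 238 - 728 = -981.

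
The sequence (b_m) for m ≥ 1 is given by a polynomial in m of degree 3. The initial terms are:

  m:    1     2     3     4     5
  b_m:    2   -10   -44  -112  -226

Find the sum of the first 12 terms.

1st diffs: -12, -34, -68, -114.
2nd diffs: -22, -34, -46.
3rd diffs: -12, -12 (constant).
Newton forward-difference form: b_m = 2 + (-12)·C(m-1,1) + (-22)·C(m-1,2) + (-12)·C(m-1,3).
Continuing: …, -398, -640, -964, -1382, …, b_{12} = -3320.
Summing m = 1..12 (12 terms) gives -11548.

-11548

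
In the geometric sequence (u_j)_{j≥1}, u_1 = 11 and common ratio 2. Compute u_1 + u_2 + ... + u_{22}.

u_j = 11·2^(j-1).
S = 11·(2^22 - 1)/(2 - 1) = 11·(4194304 - 1)/(1) = 46137333.

46137333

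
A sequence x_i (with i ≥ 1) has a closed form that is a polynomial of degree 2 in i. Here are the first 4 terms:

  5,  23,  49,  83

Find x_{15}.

1st diffs: 18, 26, 34.
2nd diffs: 8, 8 (constant).
Newton forward-difference form: x_i = 5 + 18·C(i-1,1) + 8·C(i-1,2).
At i = 15: i-1 = 14, so x_{15} = 5 + 252 + 728 = 985.

985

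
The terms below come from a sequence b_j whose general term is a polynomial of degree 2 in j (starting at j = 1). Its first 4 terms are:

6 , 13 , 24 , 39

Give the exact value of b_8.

1st diffs: 7, 11, 15.
2nd diffs: 4, 4 (constant).
Newton forward-difference form: b_j = 6 + 7·C(j-1,1) + 4·C(j-1,2).
At j = 8: j-1 = 7, so b_8 = 6 + 49 + 84 = 139.

139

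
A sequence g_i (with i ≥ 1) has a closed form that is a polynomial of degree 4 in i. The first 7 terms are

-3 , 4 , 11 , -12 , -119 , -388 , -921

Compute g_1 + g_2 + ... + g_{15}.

-112332

1st diffs: 7, 7, -23, -107, -269, -533.
2nd diffs: 0, -30, -84, -162, -264.
3rd diffs: -30, -54, -78, -102.
4th diffs: -24, -24, -24 (constant).
Newton forward-difference form: g_i = -3 + 7·C(i-1,1) + (-30)·C(i-1,3) + (-24)·C(i-1,4).
Continuing: …, -1844, -3307, -5484, -8573, …, g_{15} = -34849.
Summing i = 1..15 (15 terms) gives -112332.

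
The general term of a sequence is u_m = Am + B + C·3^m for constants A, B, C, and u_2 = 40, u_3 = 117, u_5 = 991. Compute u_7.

Write the equations: 2A + B + 9C = 40; 3A + B + 27C = 117; 5A + B + 243C = 991.
Subtracting the first from the second: A + 18C = 77.
Subtracting the second from the third: 2A + 216C = 874.
Solving: C = 4, A = 5, then B = -6.
So u_m = 5·m + (-6) + 4·3^m; at m=7 this is 8777.

8777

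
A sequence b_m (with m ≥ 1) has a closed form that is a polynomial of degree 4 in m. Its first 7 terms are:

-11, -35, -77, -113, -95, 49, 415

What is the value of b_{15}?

30775

1st diffs: -24, -42, -36, 18, 144, 366.
2nd diffs: -18, 6, 54, 126, 222.
3rd diffs: 24, 48, 72, 96.
4th diffs: 24, 24, 24 (constant).
Newton forward-difference form: b_m = -11 + (-24)·C(m-1,1) + (-18)·C(m-1,2) + 24·C(m-1,3) + 24·C(m-1,4).
At m = 15: m-1 = 14, so b_{15} = -11 - 336 - 1638 + 8736 + 24024 = 30775.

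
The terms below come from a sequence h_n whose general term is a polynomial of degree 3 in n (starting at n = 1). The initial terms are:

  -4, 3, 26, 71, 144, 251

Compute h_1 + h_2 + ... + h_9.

1st diffs: 7, 23, 45, 73, 107.
2nd diffs: 16, 22, 28, 34.
3rd diffs: 6, 6, 6 (constant).
Newton forward-difference form: h_n = -4 + 7·C(n-1,1) + 16·C(n-1,2) + 6·C(n-1,3).
Continuing: 398, 591, 836.
Summing n = 1..9 (9 terms) gives 2316.

2316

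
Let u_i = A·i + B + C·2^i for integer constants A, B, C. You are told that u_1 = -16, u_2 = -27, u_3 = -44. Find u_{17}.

Plug in i = 1, 2, 3: A + B + 2C = -16; 2A + B + 4C = -27; 3A + B + 8C = -44.
Subtracting the first from the second: A + 2C = -11.
Subtracting the second from the third: A + 4C = -17.
Solving: C = -3, A = -5, then B = -5.
So u_i = -5·i + (-5) + (-3)·2^i; at i=17 this is -393306.

-393306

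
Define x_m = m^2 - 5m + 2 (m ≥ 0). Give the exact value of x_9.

x_9 = 1·9^2 - 5·9 + 2 = 38.

38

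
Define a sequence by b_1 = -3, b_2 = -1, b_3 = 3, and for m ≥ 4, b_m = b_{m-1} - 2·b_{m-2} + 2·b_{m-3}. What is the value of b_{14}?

Compute successive terms:
b_4 = -1  b_5 = -9  b_6 = -1  …  b_{11} = 63  b_{12} = -1  b_{13} = -129  b_{14} = -1.

-1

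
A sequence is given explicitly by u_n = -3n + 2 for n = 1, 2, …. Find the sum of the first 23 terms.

Over n = 1..23: Σn = 276.
Total = (-3)·276 + (2)·23 = -782.

-782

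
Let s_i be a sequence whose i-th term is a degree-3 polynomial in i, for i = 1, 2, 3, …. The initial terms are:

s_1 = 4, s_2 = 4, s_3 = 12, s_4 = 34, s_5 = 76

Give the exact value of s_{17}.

4324

1st diffs: 0, 8, 22, 42.
2nd diffs: 8, 14, 20.
3rd diffs: 6, 6 (constant).
Newton forward-difference form: s_i = 4 + 8·C(i-1,2) + 6·C(i-1,3).
At i = 17: i-1 = 16, so s_{17} = 4 + 960 + 3360 = 4324.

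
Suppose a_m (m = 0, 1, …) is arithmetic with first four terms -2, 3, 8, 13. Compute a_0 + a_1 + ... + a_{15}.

Common difference d = 5.
a_m = -2 + (m - 0)·5.
a_{15} = 73; S = 16·(-2 + 73)/2 = 568.

568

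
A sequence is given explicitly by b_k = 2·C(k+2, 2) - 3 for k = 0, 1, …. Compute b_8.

87

C(10, 2) = 45, so b_8 = 87.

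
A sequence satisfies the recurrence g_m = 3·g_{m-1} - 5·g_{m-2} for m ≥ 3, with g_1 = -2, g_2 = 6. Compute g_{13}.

-22178

g_3 = 28, g_4 = 54, g_5 = 22, …, g_{10} = 6246, g_{11} = 17878, g_{12} = 22404, g_{13} = -22178.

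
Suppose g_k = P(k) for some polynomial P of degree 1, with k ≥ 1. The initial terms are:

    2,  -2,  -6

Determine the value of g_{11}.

-38

1st diffs: -4, -4 (constant).
So g_k = -4k + 6.
Evaluating at k = 11 gives g_{11} = -38.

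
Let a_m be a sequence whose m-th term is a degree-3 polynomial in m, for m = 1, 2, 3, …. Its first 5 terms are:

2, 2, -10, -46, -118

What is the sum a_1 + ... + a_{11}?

-5918

1st diffs: 0, -12, -36, -72.
2nd diffs: -12, -24, -36.
3rd diffs: -12, -12 (constant).
So a_m = -2m^3 + 6m^2 - 4m + 2.
Continuing: …, -238, -418, -670, -1006, …, a_{11} = -1978.
Summing m = 1..11 (11 terms) gives -5918.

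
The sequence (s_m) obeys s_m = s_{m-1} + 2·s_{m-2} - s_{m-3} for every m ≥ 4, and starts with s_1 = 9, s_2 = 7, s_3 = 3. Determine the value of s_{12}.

581

Applying the relation repeatedly:
s_4 = 8, s_5 = 7, s_6 = 20, s_7 = 26, s_8 = 59, s_9 = 91, s_{10} = 183, s_{11} = 306, s_{12} = 581.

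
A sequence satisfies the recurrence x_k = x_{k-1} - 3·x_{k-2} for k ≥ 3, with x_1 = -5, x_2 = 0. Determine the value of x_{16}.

Applying the relation repeatedly:
x_3 = 15, x_4 = 15, x_5 = -30, …, x_{13} = 3795, x_{14} = 2400, x_{15} = -8985, x_{16} = -16185.

-16185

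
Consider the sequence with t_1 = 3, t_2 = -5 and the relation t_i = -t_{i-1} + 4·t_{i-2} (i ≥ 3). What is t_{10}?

Step forward from the initial values:
t_3 = 17; t_4 = -37; t_5 = 105; t_6 = -253; t_7 = 673; t_8 = -1685; t_9 = 4377; t_{10} = -11117.

-11117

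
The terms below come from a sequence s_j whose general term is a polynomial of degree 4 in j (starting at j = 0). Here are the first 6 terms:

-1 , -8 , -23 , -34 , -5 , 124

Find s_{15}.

1st diffs: -7, -15, -11, 29, 129.
2nd diffs: -8, 4, 40, 100.
3rd diffs: 12, 36, 60.
4th diffs: 24, 24 (constant).
Newton forward-difference form: s_j = -1 + (-7)·C(j,1) + (-8)·C(j,2) + 12·C(j,3) + 24·C(j,4).
At j = 15: j = 15, so s_{15} = -1 - 105 - 840 + 5460 + 32760 = 37274.

37274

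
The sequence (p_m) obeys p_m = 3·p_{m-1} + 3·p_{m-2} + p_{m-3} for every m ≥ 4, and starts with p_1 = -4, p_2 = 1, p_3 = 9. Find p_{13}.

5055866

Applying the relation repeatedly:
p_4 = 26;  p_5 = 106;  p_6 = 405;  p_7 = 1559;  p_8 = 5998;  p_9 = 23076;  p_{10} = 88781;  p_{11} = 341569;  p_{12} = 1314126;  p_{13} = 5055866.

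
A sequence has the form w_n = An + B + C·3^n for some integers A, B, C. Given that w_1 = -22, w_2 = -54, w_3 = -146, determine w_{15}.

The three given values yield: A + B + 3C = -22; 2A + B + 9C = -54; 3A + B + 27C = -146.
Subtracting the first from the second: A + 6C = -32.
Subtracting the second from the third: A + 18C = -92.
Solving: C = -5, A = -2, then B = -5.
Hence w_{15} = -2·15 + (-5) + (-5)·14348907 = -71744570.

-71744570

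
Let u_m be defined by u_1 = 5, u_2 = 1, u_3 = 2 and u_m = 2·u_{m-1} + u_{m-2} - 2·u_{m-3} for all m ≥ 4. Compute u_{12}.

Iterate the recurrence:
u_4 = -5;  u_5 = -10;  u_6 = -29;  u_7 = -58;  u_8 = -125;  u_9 = -250;  u_{10} = -509;  u_{11} = -1018;  u_{12} = -2045.

-2045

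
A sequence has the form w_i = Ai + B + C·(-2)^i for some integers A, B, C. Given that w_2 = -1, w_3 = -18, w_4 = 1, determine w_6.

39

Write the equations: 2A + B + 4C = -1; 3A + B - 8C = -18; 4A + B + 16C = 1.
Subtracting the first from the second: A - 12C = -17.
Subtracting the second from the third: A + 24C = 19.
Solving: C = 1, A = -5, then B = 5.
Therefore w_6 = -30 + 5 + 1·64 = 39.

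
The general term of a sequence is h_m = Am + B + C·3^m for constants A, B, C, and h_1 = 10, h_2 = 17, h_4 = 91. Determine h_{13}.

Plug in m = 1, 2, 4: A + B + 3C = 10; 2A + B + 9C = 17; 4A + B + 81C = 91.
Subtracting the first from the second: A + 6C = 7.
Subtracting the second from the third: 2A + 72C = 74.
Solving: C = 1, A = 1, then B = 6.
So h_m = 1·m + 6 + 1·3^m; at m=13 this is 1594342.

1594342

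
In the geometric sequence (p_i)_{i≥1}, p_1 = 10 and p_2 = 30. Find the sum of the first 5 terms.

1210

Common ratio r = 3.
p_i = 10·3^(i-1).
S = 10·(3^5 - 1)/(3 - 1) = 10·(243 - 1)/(2) = 1210.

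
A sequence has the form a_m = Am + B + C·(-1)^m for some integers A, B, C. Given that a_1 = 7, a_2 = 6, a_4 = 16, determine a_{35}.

177

The three given values yield: A + B - C = 7; 2A + B + C = 6; 4A + B + C = 16.
Subtracting the first from the second: A + 2C = -1.
Subtracting the second from the third: 2A = 10.
Solving: C = -3, A = 5, then B = -1.
So a_m = 5·m + (-1) + (-3)·(-1)^m; at m=35 this is 177.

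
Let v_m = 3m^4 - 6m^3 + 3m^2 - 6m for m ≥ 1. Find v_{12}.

52200

v_{12} = 3·12^4 - 6·12^3 + 3·12^2 - 6·12 = 52200.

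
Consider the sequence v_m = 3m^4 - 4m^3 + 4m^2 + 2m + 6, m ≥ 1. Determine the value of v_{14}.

105090

v_{14} = 3·14^4 - 4·14^3 + 4·14^2 + 2·14 + 6 = 105090.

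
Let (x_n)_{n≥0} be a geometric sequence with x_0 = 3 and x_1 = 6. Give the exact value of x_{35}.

Common ratio r = 2.
x_n = 3·2^(n-0).
x_{35} = 3·2^35 = 103079215104.

103079215104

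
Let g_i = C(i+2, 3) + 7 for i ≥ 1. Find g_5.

42

C(7, 3) = 35, so g_5 = 42.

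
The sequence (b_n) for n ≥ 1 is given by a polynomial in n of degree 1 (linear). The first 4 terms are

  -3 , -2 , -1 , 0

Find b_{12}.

1st diffs: 1, 1, 1 (constant).
So b_n = n - 4.
Evaluating at n = 12 gives b_{12} = 8.

8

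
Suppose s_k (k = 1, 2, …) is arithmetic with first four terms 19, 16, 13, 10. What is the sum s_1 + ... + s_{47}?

-2350

Common difference d = -3.
s_k = 19 + (k - 1)·(-3).
s_{47} = -119; S = 47·(19 + (-119))/2 = -2350.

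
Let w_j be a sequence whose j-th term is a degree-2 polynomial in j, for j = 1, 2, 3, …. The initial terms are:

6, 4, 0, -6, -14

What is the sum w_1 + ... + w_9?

-186

1st diffs: -2, -4, -6, -8.
2nd diffs: -2, -2, -2 (constant).
Newton forward-difference form: w_j = 6 + (-2)·C(j-1,1) + (-2)·C(j-1,2).
Continuing: -24, -36, -50, -66.
Summing j = 1..9 (9 terms) gives -186.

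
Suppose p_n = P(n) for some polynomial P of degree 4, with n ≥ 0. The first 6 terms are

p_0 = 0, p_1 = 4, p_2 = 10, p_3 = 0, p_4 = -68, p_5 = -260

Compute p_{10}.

1st diffs: 4, 6, -10, -68, -192.
2nd diffs: 2, -16, -58, -124.
3rd diffs: -18, -42, -66.
4th diffs: -24, -24 (constant).
Newton forward-difference form: p_n = 4·C(n,1) + 2·C(n,2) + (-18)·C(n,3) + (-24)·C(n,4).
At n = 10: n = 10, so p_{10} = 40 + 90 - 2160 - 5040 = -7070.

-7070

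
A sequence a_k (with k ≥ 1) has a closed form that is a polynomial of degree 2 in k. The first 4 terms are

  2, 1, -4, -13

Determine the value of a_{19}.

-628

1st diffs: -1, -5, -9.
2nd diffs: -4, -4 (constant).
So a_k = -2k^2 + 5k - 1.
Evaluating at k = 19 gives a_{19} = -628.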